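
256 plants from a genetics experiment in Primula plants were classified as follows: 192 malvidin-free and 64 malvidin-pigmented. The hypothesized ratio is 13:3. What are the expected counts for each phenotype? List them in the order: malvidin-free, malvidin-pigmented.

208, 48

Under the 13:3 hypothesis (Σ ratio = 16, N = 256):
  malvidin-free: 256 × 13/16 = 208
  malvidin-pigmented: 256 × 3/16 = 48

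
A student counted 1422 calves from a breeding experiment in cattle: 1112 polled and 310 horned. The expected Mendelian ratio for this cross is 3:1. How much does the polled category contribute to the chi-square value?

The 3:1 ratio has 4 parts, so with N = 1422 the expected counts are:
  polled: 1422 × 3/4 = 1066.5
  horned: 1422 × 1/4 = 355.5
Contribution of polled: (1112 − 1066.5)² / 1066.5 = 1.9412

1.941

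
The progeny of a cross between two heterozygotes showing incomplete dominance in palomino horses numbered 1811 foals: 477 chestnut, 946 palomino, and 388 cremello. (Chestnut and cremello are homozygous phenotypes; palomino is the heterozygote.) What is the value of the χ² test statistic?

With incomplete dominance, a heterozygote × heterozygote cross gives a 1:2:1 phenotypic ratio.
Under the 1:2:1 hypothesis (Σ ratio = 4, N = 1811):
  chestnut: 1811 × 1/4 = 452.75
  palomino: 1811 × 2/4 = 905.5
  cremello: 1811 × 1/4 = 452.75
χ² = Σ (O − E)² / E
  chestnut: (477 − 452.75)² / 452.75 = 1.2989
  palomino: (946 − 905.5)² / 905.5 = 1.8114
  cremello: (388 − 452.75)² / 452.75 = 9.2602
χ² = 1.2989 + 1.8114 + 9.2602 = 12.3705 ≈ 12.371

12.371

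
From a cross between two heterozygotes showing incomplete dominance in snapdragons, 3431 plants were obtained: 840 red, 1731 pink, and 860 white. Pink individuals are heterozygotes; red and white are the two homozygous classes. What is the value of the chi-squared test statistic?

With incomplete dominance, a heterozygote × heterozygote cross gives a 1:2:1 phenotypic ratio.
The 1:2:1 ratio has 4 parts, so with N = 3431 the expected counts are:
  red: 3431 × 1/4 = 857.75
  pink: 3431 × 2/4 = 1715.5
  white: 3431 × 1/4 = 857.75
χ² = Σ (O − E)² / E
  red: (840 − 857.75)² / 857.75 = 0.3673
  pink: (1731 − 1715.5)² / 1715.5 = 0.1400
  white: (860 − 857.75)² / 857.75 = 0.0059
χ² = 0.3673 + 0.1400 + 0.0059 = 0.5132 ≈ 0.513

0.513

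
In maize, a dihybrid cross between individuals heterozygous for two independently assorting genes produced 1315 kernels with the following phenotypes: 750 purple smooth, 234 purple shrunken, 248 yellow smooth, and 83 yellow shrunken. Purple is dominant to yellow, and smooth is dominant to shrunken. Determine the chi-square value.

A dihybrid F₂ with independent assortment and complete dominance at both loci gives a 9:3:3:1 phenotypic ratio.
Expected counts for N = 1315 under a 9:3:3:1 ratio (total parts = 16):
  purple smooth: 1315 × 9/16 = 739.6875
  purple shrunken: 1315 × 3/16 = 246.5625
  yellow smooth: 1315 × 3/16 = 246.5625
  yellow shrunken: 1315 × 1/16 = 82.1875
χ² = Σ (O − E)² / E
  purple smooth: (750 − 739.6875)² / 739.6875 = 0.1438
  purple shrunken: (234 − 246.5625)² / 246.5625 = 0.6401
  yellow smooth: (248 − 246.5625)² / 246.5625 = 0.0084
  yellow shrunken: (83 − 82.1875)² / 82.1875 = 0.0080
χ² = 0.1438 + 0.6401 + 0.0084 + 0.0080 = 0.8003 ≈ 0.800

0.800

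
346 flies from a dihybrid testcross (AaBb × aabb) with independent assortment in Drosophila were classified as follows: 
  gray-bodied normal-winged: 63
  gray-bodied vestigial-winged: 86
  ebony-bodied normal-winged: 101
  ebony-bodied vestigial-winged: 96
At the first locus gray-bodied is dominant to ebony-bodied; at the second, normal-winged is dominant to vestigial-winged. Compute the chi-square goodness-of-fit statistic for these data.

9.861

A dihybrid testcross with independent assortment gives a 1:1:1:1 ratio.
Expected counts for N = 346 under a 1:1:1:1 ratio (total parts = 4):
  gray-bodied normal-winged: 346 × 1/4 = 86.5
  gray-bodied vestigial-winged: 346 × 1/4 = 86.5
  ebony-bodied normal-winged: 346 × 1/4 = 86.5
  ebony-bodied vestigial-winged: 346 × 1/4 = 86.5
χ² = Σ (O − E)² / E
  gray-bodied normal-winged: (63 − 86.5)² / 86.5 = 6.3844
  gray-bodied vestigial-winged: (86 − 86.5)² / 86.5 = 0.0029
  ebony-bodied normal-winged: (101 − 86.5)² / 86.5 = 2.4306
  ebony-bodied vestigial-winged: (96 − 86.5)² / 86.5 = 1.0434
χ² = 6.3844 + 0.0029 + 2.4306 + 1.0434 = 9.8613 ≈ 9.861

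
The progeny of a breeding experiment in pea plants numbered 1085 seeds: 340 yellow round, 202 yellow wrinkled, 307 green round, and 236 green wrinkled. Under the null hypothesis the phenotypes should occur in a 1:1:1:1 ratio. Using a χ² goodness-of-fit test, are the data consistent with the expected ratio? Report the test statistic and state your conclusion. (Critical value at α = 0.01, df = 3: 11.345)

44.397; not consistent

Under the 1:1:1:1 hypothesis (Σ ratio = 4, N = 1085):
  yellow round: 1085 × 1/4 = 271.25
  yellow wrinkled: 1085 × 1/4 = 271.25
  green round: 1085 × 1/4 = 271.25
  green wrinkled: 1085 × 1/4 = 271.25
χ² = Σ (O − E)² / E
  yellow round: (340 − 271.25)² / 271.25 = 17.4251
  yellow wrinkled: (202 − 271.25)² / 271.25 = 17.6795
  green round: (307 − 271.25)² / 271.25 = 4.7118
  green wrinkled: (236 − 271.25)² / 271.25 = 4.5809
χ² = 17.4251 + 17.6795 + 4.7118 + 4.5809 = 44.3973 ≈ 44.397
Degrees of freedom = 4 − 1 = 3; critical value at α = 0.01 is 11.345.
Since 44.397 > 11.345, we reject the null hypothesis — the data do not fit the 1:1:1:1 ratio.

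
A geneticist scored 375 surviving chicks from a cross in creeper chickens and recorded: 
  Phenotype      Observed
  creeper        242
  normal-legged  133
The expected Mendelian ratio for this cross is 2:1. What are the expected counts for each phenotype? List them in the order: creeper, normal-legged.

250, 125

The 2:1 ratio has 3 parts, so with N = 375 the expected counts are:
  creeper: 375 × 2/3 = 250
  normal-legged: 375 × 1/3 = 125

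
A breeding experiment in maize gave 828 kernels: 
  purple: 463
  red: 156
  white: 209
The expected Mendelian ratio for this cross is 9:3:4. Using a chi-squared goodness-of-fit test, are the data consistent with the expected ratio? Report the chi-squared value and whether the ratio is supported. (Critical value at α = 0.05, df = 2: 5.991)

0.039; consistent

Expected counts for N = 828 under a 9:3:4 ratio (total parts = 16):
  purple: 828 × 9/16 = 465.75
  red: 828 × 3/16 = 155.25
  white: 828 × 4/16 = 207
χ² = Σ (O − E)² / E
  purple: (463 − 465.75)² / 465.75 = 0.0162
  red: (156 − 155.25)² / 155.25 = 0.0036
  white: (209 − 207)² / 207 = 0.0193
χ² = 0.0162 + 0.0036 + 0.0193 = 0.0391 ≈ 0.039
Degrees of freedom = 3 − 1 = 2; critical value at α = 0.05 is 5.991.
Since 0.039 < 5.991, we fail to reject the null hypothesis — the data are consistent with the 9:3:4 ratio.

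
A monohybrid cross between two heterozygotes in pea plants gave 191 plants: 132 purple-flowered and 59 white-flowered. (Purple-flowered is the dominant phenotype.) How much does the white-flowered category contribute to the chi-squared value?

For a monohybrid cross between heterozygotes with complete dominance, the expected phenotypic ratio is 3:1.
Total ratio parts = 4. Expected numbers out of 191:
  purple-flowered: 191 × 3/4 = 143.25
  white-flowered: 191 × 1/4 = 47.75
Contribution of white-flowered: (59 − 47.75)² / 47.75 = 2.6505

2.651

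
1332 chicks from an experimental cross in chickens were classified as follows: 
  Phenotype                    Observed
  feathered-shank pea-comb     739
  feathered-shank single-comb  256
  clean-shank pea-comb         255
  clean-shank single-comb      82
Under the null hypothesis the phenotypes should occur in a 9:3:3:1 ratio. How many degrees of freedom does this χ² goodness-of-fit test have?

3

A goodness-of-fit test with 4 phenotype classes has df = 4 − 1 = 3.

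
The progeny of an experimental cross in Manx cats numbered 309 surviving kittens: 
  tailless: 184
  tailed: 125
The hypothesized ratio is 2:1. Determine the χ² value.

7.049

Expected counts for N = 309 under a 2:1 ratio (total parts = 3):
  tailless: 309 × 2/3 = 206
  tailed: 309 × 1/3 = 103
χ² = Σ (O − E)² / E
  tailless: (184 − 206)² / 206 = 2.3495
  tailed: (125 − 103)² / 103 = 4.6990
χ² = 2.3495 + 4.6990 = 7.0485 ≈ 7.049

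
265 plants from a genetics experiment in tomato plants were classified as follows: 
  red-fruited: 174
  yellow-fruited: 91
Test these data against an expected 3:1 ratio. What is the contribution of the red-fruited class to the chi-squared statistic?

Total ratio parts = 4. Expected numbers out of 265:
  red-fruited: 265 × 3/4 = 198.75
  yellow-fruited: 265 × 1/4 = 66.25
Contribution of red-fruited: (174 − 198.75)² / 198.75 = 3.0821

3.082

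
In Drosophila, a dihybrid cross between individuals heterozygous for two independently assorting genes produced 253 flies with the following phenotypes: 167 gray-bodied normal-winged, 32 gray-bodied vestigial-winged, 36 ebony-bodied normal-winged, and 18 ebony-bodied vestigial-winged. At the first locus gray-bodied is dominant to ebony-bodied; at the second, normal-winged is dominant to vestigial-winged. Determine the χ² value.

A dihybrid F₂ with independent assortment and complete dominance at both loci gives a 9:3:3:1 phenotypic ratio.
Under the 9:3:3:1 hypothesis (Σ ratio = 16, N = 253):
  gray-bodied normal-winged: 253 × 9/16 = 142.3125
  gray-bodied vestigial-winged: 253 × 3/16 = 47.4375
  ebony-bodied normal-winged: 253 × 3/16 = 47.4375
  ebony-bodied vestigial-winged: 253 × 1/16 = 15.8125
χ² = Σ (O − E)² / E
  gray-bodied normal-winged: (167 − 142.3125)² / 142.3125 = 4.2826
  gray-bodied vestigial-winged: (32 − 47.4375)² / 47.4375 = 5.0238
  ebony-bodied normal-winged: (36 − 47.4375)² / 47.4375 = 2.7577
  ebony-bodied vestigial-winged: (18 − 15.8125)² / 15.8125 = 0.3026
χ² = 4.2826 + 5.0238 + 2.7577 + 0.3026 = 12.3667 ≈ 12.367

12.367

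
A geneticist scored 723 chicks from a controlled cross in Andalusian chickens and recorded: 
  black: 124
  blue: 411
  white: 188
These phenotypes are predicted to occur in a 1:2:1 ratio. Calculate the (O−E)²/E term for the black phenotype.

17.818

Under the 1:2:1 hypothesis (Σ ratio = 4, N = 723):
  black: 723 × 1/4 = 180.75
  blue: 723 × 2/4 = 361.5
  white: 723 × 1/4 = 180.75
Contribution of black: (124 − 180.75)² / 180.75 = 17.8178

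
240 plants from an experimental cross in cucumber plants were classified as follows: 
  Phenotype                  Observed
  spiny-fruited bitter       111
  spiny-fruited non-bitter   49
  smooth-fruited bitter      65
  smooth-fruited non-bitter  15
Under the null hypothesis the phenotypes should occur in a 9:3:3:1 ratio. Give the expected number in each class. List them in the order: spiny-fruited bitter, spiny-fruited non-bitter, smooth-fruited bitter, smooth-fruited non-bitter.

The 9:3:3:1 ratio has 16 parts, so with N = 240 the expected counts are:
  spiny-fruited bitter: 240 × 9/16 = 135
  spiny-fruited non-bitter: 240 × 3/16 = 45
  smooth-fruited bitter: 240 × 3/16 = 45
  smooth-fruited non-bitter: 240 × 1/16 = 15

135, 45, 45, 15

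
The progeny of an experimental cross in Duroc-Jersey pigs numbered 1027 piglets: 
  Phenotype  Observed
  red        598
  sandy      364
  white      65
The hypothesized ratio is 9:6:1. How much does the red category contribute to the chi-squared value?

0.714

Total ratio parts = 16. Expected numbers out of 1027:
  red: 1027 × 9/16 = 577.6875
  sandy: 1027 × 6/16 = 385.125
  white: 1027 × 1/16 = 64.1875
Contribution of red: (598 − 577.6875)² / 577.6875 = 0.7142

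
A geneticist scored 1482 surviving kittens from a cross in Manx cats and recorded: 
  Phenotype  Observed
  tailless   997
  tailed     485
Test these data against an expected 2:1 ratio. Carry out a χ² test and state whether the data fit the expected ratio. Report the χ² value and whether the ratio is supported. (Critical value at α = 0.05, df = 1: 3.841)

Total ratio parts = 3. Expected numbers out of 1482:
  tailless: 1482 × 2/3 = 988
  tailed: 1482 × 1/3 = 494
χ² = Σ (O − E)² / E
  tailless: (997 − 988)² / 988 = 0.0820
  tailed: (485 − 494)² / 494 = 0.1640
χ² = 0.0820 + 0.1640 = 0.246
Degrees of freedom = 2 − 1 = 1; critical value at α = 0.05 is 3.841.
Since 0.246 < 3.841, we fail to reject the null hypothesis — the data are consistent with the 2:1 ratio.

0.246; consistent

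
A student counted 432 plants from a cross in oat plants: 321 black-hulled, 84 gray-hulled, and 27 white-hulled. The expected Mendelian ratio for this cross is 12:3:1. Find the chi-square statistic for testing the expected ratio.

0.139

The 12:3:1 ratio has 16 parts, so with N = 432 the expected counts are:
  black-hulled: 432 × 12/16 = 324
  gray-hulled: 432 × 3/16 = 81
  white-hulled: 432 × 1/16 = 27
χ² = Σ (O − E)² / E
  black-hulled: (321 − 324)² / 324 = 0.0278
  gray-hulled: (84 − 81)² / 81 = 0.1111
  white-hulled: (27 − 27)² / 27 = 0.0000
χ² = 0.0278 + 0.1111 + 0.0000 = 0.1389 ≈ 0.139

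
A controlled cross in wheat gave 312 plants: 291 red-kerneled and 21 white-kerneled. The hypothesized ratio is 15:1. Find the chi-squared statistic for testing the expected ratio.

Total ratio parts = 16. Expected numbers out of 312:
  red-kerneled: 312 × 15/16 = 292.5
  white-kerneled: 312 × 1/16 = 19.5
χ² = Σ (O − E)² / E
  red-kerneled: (291 − 292.5)² / 292.5 = 0.0077
  white-kerneled: (21 − 19.5)² / 19.5 = 0.1154
χ² = 0.0077 + 0.1154 = 0.1231 ≈ 0.123

0.123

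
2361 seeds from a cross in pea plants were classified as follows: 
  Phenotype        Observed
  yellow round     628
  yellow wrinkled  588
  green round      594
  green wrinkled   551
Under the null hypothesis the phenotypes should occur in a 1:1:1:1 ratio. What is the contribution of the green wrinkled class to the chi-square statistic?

2.610

Expected counts for N = 2361 under a 1:1:1:1 ratio (total parts = 4):
  yellow round: 2361 × 1/4 = 590.25
  yellow wrinkled: 2361 × 1/4 = 590.25
  green round: 2361 × 1/4 = 590.25
  green wrinkled: 2361 × 1/4 = 590.25
Contribution of green wrinkled: (551 − 590.25)² / 590.25 = 2.6100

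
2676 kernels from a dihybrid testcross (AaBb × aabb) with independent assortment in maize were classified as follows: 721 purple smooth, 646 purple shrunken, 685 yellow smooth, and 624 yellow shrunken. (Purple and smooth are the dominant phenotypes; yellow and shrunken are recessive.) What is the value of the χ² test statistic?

A dihybrid testcross with independent assortment gives a 1:1:1:1 ratio.
Under the 1:1:1:1 hypothesis (Σ ratio = 4, N = 2676):
  purple smooth: 2676 × 1/4 = 669
  purple shrunken: 2676 × 1/4 = 669
  yellow smooth: 2676 × 1/4 = 669
  yellow shrunken: 2676 × 1/4 = 669
χ² = Σ (O − E)² / E
  purple smooth: (721 − 669)² / 669 = 4.0419
  purple shrunken: (646 − 669)² / 669 = 0.7907
  yellow smooth: (685 − 669)² / 669 = 0.3827
  yellow shrunken: (624 − 669)² / 669 = 3.0269
χ² = 4.0419 + 0.7907 + 0.3827 + 3.0269 = 8.2422 ≈ 8.242

8.242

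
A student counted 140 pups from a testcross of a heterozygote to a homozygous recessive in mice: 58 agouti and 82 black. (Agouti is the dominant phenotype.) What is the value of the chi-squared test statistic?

A testcross of a heterozygote (Aa × aa) gives a 1:1 phenotypic ratio.
The 1:1 ratio has 2 parts, so with N = 140 the expected counts are:
  agouti: 140 × 1/2 = 70
  black: 140 × 1/2 = 70
χ² = Σ (O − E)² / E
  agouti: (58 − 70)² / 70 = 2.0571
  black: (82 − 70)² / 70 = 2.0571
χ² = 2.0571 + 2.0571 = 4.1142 ≈ 4.114

4.114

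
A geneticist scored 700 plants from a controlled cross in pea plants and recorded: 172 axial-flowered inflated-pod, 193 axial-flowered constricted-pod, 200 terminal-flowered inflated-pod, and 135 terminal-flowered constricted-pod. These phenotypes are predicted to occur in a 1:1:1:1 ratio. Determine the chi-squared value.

Under the 1:1:1:1 hypothesis (Σ ratio = 4, N = 700):
  axial-flowered inflated-pod: 700 × 1/4 = 175
  axial-flowered constricted-pod: 700 × 1/4 = 175
  terminal-flowered inflated-pod: 700 × 1/4 = 175
  terminal-flowered constricted-pod: 700 × 1/4 = 175
χ² = Σ (O − E)² / E
  axial-flowered inflated-pod: (172 − 175)² / 175 = 0.0514
  axial-flowered constricted-pod: (193 − 175)² / 175 = 1.8514
  terminal-flowered inflated-pod: (200 − 175)² / 175 = 3.5714
  terminal-flowered constricted-pod: (135 − 175)² / 175 = 9.1429
χ² = 0.0514 + 1.8514 + 3.5714 + 9.1429 = 14.6171 ≈ 14.617

14.617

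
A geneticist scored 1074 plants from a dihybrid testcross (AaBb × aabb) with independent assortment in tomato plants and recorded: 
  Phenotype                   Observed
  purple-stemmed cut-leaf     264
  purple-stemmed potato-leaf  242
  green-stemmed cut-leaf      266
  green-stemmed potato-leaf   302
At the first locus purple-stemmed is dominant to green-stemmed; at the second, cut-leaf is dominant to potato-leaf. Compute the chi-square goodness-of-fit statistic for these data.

6.894

A dihybrid testcross with independent assortment gives a 1:1:1:1 ratio.
Total ratio parts = 4. Expected numbers out of 1074:
  purple-stemmed cut-leaf: 1074 × 1/4 = 268.5
  purple-stemmed potato-leaf: 1074 × 1/4 = 268.5
  green-stemmed cut-leaf: 1074 × 1/4 = 268.5
  green-stemmed potato-leaf: 1074 × 1/4 = 268.5
χ² = Σ (O − E)² / E
  purple-stemmed cut-leaf: (264 − 268.5)² / 268.5 = 0.0754
  purple-stemmed potato-leaf: (242 − 268.5)² / 268.5 = 2.6155
  green-stemmed cut-leaf: (266 − 268.5)² / 268.5 = 0.0233
  green-stemmed potato-leaf: (302 − 268.5)² / 268.5 = 4.1797
χ² = 0.0754 + 2.6155 + 0.0233 + 4.1797 = 6.8939 ≈ 6.894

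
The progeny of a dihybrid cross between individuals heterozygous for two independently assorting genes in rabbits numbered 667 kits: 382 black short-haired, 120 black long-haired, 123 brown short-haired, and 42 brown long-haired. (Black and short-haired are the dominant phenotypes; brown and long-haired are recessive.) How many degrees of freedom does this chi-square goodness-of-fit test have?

A dihybrid F₂ with independent assortment and complete dominance at both loci gives a 9:3:3:1 phenotypic ratio.
A goodness-of-fit test with 4 phenotype classes has df = 4 − 1 = 3.

3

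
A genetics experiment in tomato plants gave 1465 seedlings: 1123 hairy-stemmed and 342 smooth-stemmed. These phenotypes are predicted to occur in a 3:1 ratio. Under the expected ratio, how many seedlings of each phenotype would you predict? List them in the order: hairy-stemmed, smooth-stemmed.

The 3:1 ratio has 4 parts, so with N = 1465 the expected counts are:
  hairy-stemmed: 1465 × 3/4 = 1098.75
  smooth-stemmed: 1465 × 1/4 = 366.25

1098.75, 366.25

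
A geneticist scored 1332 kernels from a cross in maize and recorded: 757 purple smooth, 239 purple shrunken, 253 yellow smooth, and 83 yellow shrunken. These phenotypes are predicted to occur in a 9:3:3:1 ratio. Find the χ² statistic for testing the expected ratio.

The 9:3:3:1 ratio has 16 parts, so with N = 1332 the expected counts are:
  purple smooth: 1332 × 9/16 = 749.25
  purple shrunken: 1332 × 3/16 = 249.75
  yellow smooth: 1332 × 3/16 = 249.75
  yellow shrunken: 1332 × 1/16 = 83.25
χ² = Σ (O − E)² / E
  purple smooth: (757 − 749.25)² / 749.25 = 0.0802
  purple shrunken: (239 − 249.75)² / 249.75 = 0.4627
  yellow smooth: (253 − 249.75)² / 249.75 = 0.0423
  yellow shrunken: (83 − 83.25)² / 83.25 = 0.0008
χ² = 0.0802 + 0.4627 + 0.0423 + 0.0008 = 0.586

0.586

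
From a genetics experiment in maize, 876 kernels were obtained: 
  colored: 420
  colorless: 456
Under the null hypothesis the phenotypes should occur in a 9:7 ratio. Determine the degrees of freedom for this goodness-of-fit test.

A goodness-of-fit test with 2 phenotype classes has df = 2 − 1 = 1.

1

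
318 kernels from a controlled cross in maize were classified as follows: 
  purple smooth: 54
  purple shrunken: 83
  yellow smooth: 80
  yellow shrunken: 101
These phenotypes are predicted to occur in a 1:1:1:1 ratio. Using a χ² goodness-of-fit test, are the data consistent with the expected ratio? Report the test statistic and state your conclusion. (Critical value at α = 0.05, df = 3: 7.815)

14.151; not consistent

The 1:1:1:1 ratio has 4 parts, so with N = 318 the expected counts are:
  purple smooth: 318 × 1/4 = 79.5
  purple shrunken: 318 × 1/4 = 79.5
  yellow smooth: 318 × 1/4 = 79.5
  yellow shrunken: 318 × 1/4 = 79.5
χ² = Σ (O − E)² / E
  purple smooth: (54 − 79.5)² / 79.5 = 8.1792
  purple shrunken: (83 − 79.5)² / 79.5 = 0.1541
  yellow smooth: (80 − 79.5)² / 79.5 = 0.0031
  yellow shrunken: (101 − 79.5)² / 79.5 = 5.8145
χ² = 8.1792 + 0.1541 + 0.0031 + 5.8145 = 14.1509 ≈ 14.151
Degrees of freedom = 4 − 1 = 3; critical value at α = 0.05 is 7.815.
Since 14.151 > 7.815, we reject the null hypothesis — the data do not fit the 1:1:1:1 ratio.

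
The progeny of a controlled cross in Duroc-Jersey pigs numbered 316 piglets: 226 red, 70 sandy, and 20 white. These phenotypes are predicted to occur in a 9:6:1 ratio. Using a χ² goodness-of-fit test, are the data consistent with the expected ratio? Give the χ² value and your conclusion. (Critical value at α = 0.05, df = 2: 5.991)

32.951; not consistent

Total ratio parts = 16. Expected numbers out of 316:
  red: 316 × 9/16 = 177.75
  sandy: 316 × 6/16 = 118.5
  white: 316 × 1/16 = 19.75
χ² = Σ (O − E)² / E
  red: (226 − 177.75)² / 177.75 = 13.0974
  sandy: (70 − 118.5)² / 118.5 = 19.8502
  white: (20 − 19.75)² / 19.75 = 0.0032
χ² = 13.0974 + 19.8502 + 0.0032 = 32.9508 ≈ 32.951
Degrees of freedom = 3 − 1 = 2; critical value at α = 0.05 is 5.991.
Since 32.951 > 5.991, we reject the null hypothesis — the data do not fit the 9:6:1 ratio.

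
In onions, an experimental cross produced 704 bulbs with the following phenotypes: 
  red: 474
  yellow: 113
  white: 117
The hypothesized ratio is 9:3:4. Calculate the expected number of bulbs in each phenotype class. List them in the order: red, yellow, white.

396, 132, 176

Expected counts for N = 704 under a 9:3:4 ratio (total parts = 16):
  red: 704 × 9/16 = 396
  yellow: 704 × 3/16 = 132
  white: 704 × 4/16 = 176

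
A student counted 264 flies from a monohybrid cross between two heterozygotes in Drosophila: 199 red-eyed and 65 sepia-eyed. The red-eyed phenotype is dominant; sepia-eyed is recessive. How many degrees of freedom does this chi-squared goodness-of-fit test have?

1

For a monohybrid cross between heterozygotes with complete dominance, the expected phenotypic ratio is 3:1.
A goodness-of-fit test with 2 phenotype classes has df = 2 − 1 = 1.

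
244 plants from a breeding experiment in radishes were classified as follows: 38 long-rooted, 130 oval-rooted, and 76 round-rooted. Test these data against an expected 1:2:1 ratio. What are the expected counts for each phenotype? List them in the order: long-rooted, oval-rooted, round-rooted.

Expected counts for N = 244 under a 1:2:1 ratio (total parts = 4):
  long-rooted: 244 × 1/4 = 61
  oval-rooted: 244 × 2/4 = 122
  round-rooted: 244 × 1/4 = 61

61, 122, 61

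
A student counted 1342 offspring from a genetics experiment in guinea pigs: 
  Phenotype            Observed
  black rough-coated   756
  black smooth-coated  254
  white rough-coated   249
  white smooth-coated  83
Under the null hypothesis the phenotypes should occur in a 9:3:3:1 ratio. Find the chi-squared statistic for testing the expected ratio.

Expected counts for N = 1342 under a 9:3:3:1 ratio (total parts = 16):
  black rough-coated: 1342 × 9/16 = 754.875
  black smooth-coated: 1342 × 3/16 = 251.625
  white rough-coated: 1342 × 3/16 = 251.625
  white smooth-coated: 1342 × 1/16 = 83.875
χ² = Σ (O − E)² / E
  black rough-coated: (756 − 754.875)² / 754.875 = 0.0017
  black smooth-coated: (254 − 251.625)² / 251.625 = 0.0224
  white rough-coated: (249 − 251.625)² / 251.625 = 0.0274
  white smooth-coated: (83 − 83.875)² / 83.875 = 0.0091
χ² = 0.0017 + 0.0224 + 0.0274 + 0.0091 = 0.0606 ≈ 0.061

0.061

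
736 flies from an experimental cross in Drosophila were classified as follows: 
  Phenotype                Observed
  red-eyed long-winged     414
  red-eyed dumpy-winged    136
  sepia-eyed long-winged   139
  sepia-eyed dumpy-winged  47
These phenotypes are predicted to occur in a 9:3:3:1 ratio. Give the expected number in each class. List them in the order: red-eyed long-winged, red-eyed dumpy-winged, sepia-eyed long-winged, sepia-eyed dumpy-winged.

Expected counts for N = 736 under a 9:3:3:1 ratio (total parts = 16):
  red-eyed long-winged: 736 × 9/16 = 414
  red-eyed dumpy-winged: 736 × 3/16 = 138
  sepia-eyed long-winged: 736 × 3/16 = 138
  sepia-eyed dumpy-winged: 736 × 1/16 = 46

414, 138, 138, 46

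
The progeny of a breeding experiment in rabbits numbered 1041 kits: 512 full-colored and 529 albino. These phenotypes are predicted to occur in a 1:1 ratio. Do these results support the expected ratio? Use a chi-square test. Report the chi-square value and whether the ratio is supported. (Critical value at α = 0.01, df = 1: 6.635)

0.278; consistent

Expected counts for N = 1041 under a 1:1 ratio (total parts = 2):
  full-colored: 1041 × 1/2 = 520.5
  albino: 1041 × 1/2 = 520.5
χ² = Σ (O − E)² / E
  full-colored: (512 − 520.5)² / 520.5 = 0.1388
  albino: (529 − 520.5)² / 520.5 = 0.1388
χ² = 0.1388 + 0.1388 = 0.2776 ≈ 0.278
Degrees of freedom = 2 − 1 = 1; critical value at α = 0.01 is 6.635.
Since 0.278 < 6.635, we fail to reject the null hypothesis — the data are consistent with the 1:1 ratio.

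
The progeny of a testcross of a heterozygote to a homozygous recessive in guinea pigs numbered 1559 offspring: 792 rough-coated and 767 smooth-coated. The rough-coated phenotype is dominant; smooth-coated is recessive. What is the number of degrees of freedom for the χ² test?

1

A testcross of a heterozygote (Aa × aa) gives a 1:1 phenotypic ratio.
A goodness-of-fit test with 2 phenotype classes has df = 2 − 1 = 1.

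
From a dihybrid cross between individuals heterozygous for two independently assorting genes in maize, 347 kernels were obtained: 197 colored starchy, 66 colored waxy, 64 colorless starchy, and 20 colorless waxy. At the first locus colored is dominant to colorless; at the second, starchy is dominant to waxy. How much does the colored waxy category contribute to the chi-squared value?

A dihybrid F₂ with independent assortment and complete dominance at both loci gives a 9:3:3:1 phenotypic ratio.
Expected counts for N = 347 under a 9:3:3:1 ratio (total parts = 16):
  colored starchy: 347 × 9/16 = 195.1875
  colored waxy: 347 × 3/16 = 65.0625
  colorless starchy: 347 × 3/16 = 65.0625
  colorless waxy: 347 × 1/16 = 21.6875
Contribution of colored waxy: (66 − 65.0625)² / 65.0625 = 0.0135

0.014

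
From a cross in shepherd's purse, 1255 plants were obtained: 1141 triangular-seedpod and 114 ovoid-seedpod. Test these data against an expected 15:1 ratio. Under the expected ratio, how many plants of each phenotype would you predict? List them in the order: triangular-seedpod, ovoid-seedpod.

1176.5625, 78.4375

Total ratio parts = 16. Expected numbers out of 1255:
  triangular-seedpod: 1255 × 15/16 = 1176.5625
  ovoid-seedpod: 1255 × 1/16 = 78.4375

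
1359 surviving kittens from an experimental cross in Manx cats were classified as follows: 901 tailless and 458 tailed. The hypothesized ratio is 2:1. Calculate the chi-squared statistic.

0.083

Under the 2:1 hypothesis (Σ ratio = 3, N = 1359):
  tailless: 1359 × 2/3 = 906
  tailed: 1359 × 1/3 = 453
χ² = Σ (O − E)² / E
  tailless: (901 − 906)² / 906 = 0.0276
  tailed: (458 − 453)² / 453 = 0.0552
χ² = 0.0276 + 0.0552 = 0.0828 ≈ 0.083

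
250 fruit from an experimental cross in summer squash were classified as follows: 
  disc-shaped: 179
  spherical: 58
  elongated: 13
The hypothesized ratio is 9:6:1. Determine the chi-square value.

24.546

Under the 9:6:1 hypothesis (Σ ratio = 16, N = 250):
  disc-shaped: 250 × 9/16 = 140.625
  spherical: 250 × 6/16 = 93.75
  elongated: 250 × 1/16 = 15.625
χ² = Σ (O − E)² / E
  disc-shaped: (179 − 140.625)² / 140.625 = 10.4721
  spherical: (58 − 93.75)² / 93.75 = 13.6327
  elongated: (13 − 15.625)² / 15.625 = 0.4410
χ² = 10.4721 + 13.6327 + 0.4410 = 24.5458 ≈ 24.546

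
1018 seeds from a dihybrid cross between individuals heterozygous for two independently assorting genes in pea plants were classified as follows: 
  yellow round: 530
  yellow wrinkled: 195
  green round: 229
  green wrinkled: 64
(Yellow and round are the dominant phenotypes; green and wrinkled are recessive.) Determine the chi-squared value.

10.879

A dihybrid F₂ with independent assortment and complete dominance at both loci gives a 9:3:3:1 phenotypic ratio.
Total ratio parts = 16. Expected numbers out of 1018:
  yellow round: 1018 × 9/16 = 572.625
  yellow wrinkled: 1018 × 3/16 = 190.875
  green round: 1018 × 3/16 = 190.875
  green wrinkled: 1018 × 1/16 = 63.625
χ² = Σ (O − E)² / E
  yellow round: (530 − 572.625)² / 572.625 = 3.1729
  yellow wrinkled: (195 − 190.875)² / 190.875 = 0.0891
  green round: (229 − 190.875)² / 190.875 = 7.6150
  green wrinkled: (64 − 63.625)² / 63.625 = 0.0022
χ² = 3.1729 + 0.0891 + 7.6150 + 0.0022 = 10.8792 ≈ 10.879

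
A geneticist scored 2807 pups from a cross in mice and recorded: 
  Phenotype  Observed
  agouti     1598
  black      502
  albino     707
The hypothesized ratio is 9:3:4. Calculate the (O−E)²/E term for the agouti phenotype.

The 9:3:4 ratio has 16 parts, so with N = 2807 the expected counts are:
  agouti: 2807 × 9/16 = 1578.9375
  black: 2807 × 3/16 = 526.3125
  albino: 2807 × 4/16 = 701.75
Contribution of agouti: (1598 − 1578.9375)² / 1578.9375 = 0.2301

0.230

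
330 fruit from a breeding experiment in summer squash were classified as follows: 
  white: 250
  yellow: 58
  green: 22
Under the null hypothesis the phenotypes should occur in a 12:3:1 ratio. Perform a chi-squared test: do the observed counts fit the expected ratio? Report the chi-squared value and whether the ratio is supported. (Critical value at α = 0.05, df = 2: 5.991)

Expected counts for N = 330 under a 12:3:1 ratio (total parts = 16):
  white: 330 × 12/16 = 247.5
  yellow: 330 × 3/16 = 61.875
  green: 330 × 1/16 = 20.625
χ² = Σ (O − E)² / E
  white: (250 − 247.5)² / 247.5 = 0.0253
  yellow: (58 − 61.875)² / 61.875 = 0.2427
  green: (22 − 20.625)² / 20.625 = 0.0917
χ² = 0.0253 + 0.2427 + 0.0917 = 0.3597 ≈ 0.360
Degrees of freedom = 3 − 1 = 2; critical value at α = 0.05 is 5.991.
Since 0.360 < 5.991, we fail to reject the null hypothesis — the data are consistent with the 12:3:1 ratio.

0.360; consistent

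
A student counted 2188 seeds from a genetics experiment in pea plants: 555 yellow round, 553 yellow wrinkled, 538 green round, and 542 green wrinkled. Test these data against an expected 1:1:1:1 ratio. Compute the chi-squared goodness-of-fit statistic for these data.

Total ratio parts = 4. Expected numbers out of 2188:
  yellow round: 2188 × 1/4 = 547
  yellow wrinkled: 2188 × 1/4 = 547
  green round: 2188 × 1/4 = 547
  green wrinkled: 2188 × 1/4 = 547
χ² = Σ (O − E)² / E
  yellow round: (555 − 547)² / 547 = 0.1170
  yellow wrinkled: (553 − 547)² / 547 = 0.0658
  green round: (538 − 547)² / 547 = 0.1481
  green wrinkled: (542 − 547)² / 547 = 0.0457
χ² = 0.1170 + 0.0658 + 0.1481 + 0.0457 = 0.3766 ≈ 0.377

0.377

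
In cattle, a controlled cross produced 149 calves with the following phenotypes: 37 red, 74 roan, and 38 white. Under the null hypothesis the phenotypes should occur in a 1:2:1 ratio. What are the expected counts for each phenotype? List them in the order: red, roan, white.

37.25, 74.5, 37.25

Total ratio parts = 4. Expected numbers out of 149:
  red: 149 × 1/4 = 37.25
  roan: 149 × 2/4 = 74.5
  white: 149 × 1/4 = 37.25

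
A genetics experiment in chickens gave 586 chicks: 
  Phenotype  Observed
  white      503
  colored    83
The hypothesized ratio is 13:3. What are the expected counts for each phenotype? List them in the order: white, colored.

The 13:3 ratio has 16 parts, so with N = 586 the expected counts are:
  white: 586 × 13/16 = 476.125
  colored: 586 × 3/16 = 109.875

476.125, 109.875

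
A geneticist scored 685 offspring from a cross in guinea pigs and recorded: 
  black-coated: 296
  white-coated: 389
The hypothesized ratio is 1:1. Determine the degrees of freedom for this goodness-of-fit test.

1

A goodness-of-fit test with 2 phenotype classes has df = 2 − 1 = 1.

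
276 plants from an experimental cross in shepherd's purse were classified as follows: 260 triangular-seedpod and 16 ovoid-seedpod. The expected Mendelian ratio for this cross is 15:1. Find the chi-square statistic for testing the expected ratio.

0.097

Under the 15:1 hypothesis (Σ ratio = 16, N = 276):
  triangular-seedpod: 276 × 15/16 = 258.75
  ovoid-seedpod: 276 × 1/16 = 17.25
χ² = Σ (O − E)² / E
  triangular-seedpod: (260 − 258.75)² / 258.75 = 0.0060
  ovoid-seedpod: (16 − 17.25)² / 17.25 = 0.0906
χ² = 0.0060 + 0.0906 = 0.0966 ≈ 0.097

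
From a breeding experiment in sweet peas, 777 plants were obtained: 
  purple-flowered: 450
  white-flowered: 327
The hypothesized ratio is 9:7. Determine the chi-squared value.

0.875

Total ratio parts = 16. Expected numbers out of 777:
  purple-flowered: 777 × 9/16 = 437.0625
  white-flowered: 777 × 7/16 = 339.9375
χ² = Σ (O − E)² / E
  purple-flowered: (450 − 437.0625)² / 437.0625 = 0.3830
  white-flowered: (327 − 339.9375)² / 339.9375 = 0.4924
χ² = 0.3830 + 0.4924 = 0.8754 ≈ 0.875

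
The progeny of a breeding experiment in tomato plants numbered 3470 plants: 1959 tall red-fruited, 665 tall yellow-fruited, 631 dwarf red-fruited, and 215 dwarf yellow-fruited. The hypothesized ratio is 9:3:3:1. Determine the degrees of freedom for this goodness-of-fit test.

A goodness-of-fit test with 4 phenotype classes has df = 4 − 1 = 3.

3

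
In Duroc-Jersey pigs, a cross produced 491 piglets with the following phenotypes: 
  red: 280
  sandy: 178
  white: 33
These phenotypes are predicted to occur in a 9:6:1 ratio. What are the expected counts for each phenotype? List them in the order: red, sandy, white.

Expected counts for N = 491 under a 9:6:1 ratio (total parts = 16):
  red: 491 × 9/16 = 276.1875
  sandy: 491 × 6/16 = 184.125
  white: 491 × 1/16 = 30.6875

276.1875, 184.125, 30.6875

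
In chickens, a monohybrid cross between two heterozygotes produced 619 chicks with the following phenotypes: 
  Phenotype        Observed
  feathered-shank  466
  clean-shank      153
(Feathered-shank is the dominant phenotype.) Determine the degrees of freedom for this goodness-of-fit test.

For a monohybrid cross between heterozygotes with complete dominance, the expected phenotypic ratio is 3:1.
A goodness-of-fit test with 2 phenotype classes has df = 2 − 1 = 1.

1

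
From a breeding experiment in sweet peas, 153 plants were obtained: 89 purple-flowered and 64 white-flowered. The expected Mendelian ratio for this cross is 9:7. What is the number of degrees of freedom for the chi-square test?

1

A goodness-of-fit test with 2 phenotype classes has df = 2 − 1 = 1.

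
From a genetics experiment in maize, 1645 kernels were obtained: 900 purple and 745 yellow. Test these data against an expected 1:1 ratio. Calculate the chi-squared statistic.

Expected counts for N = 1645 under a 1:1 ratio (total parts = 2):
  purple: 1645 × 1/2 = 822.5
  yellow: 1645 × 1/2 = 822.5
χ² = Σ (O − E)² / E
  purple: (900 − 822.5)² / 822.5 = 7.3024
  yellow: (745 − 822.5)² / 822.5 = 7.3024
χ² = 7.3024 + 7.3024 = 14.6048 ≈ 14.605

14.605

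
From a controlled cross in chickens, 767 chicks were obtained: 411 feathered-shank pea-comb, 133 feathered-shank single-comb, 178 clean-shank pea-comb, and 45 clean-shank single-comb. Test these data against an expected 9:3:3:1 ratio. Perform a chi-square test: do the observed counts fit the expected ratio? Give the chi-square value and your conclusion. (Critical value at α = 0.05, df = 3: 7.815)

10.088; not consistent

Total ratio parts = 16. Expected numbers out of 767:
  feathered-shank pea-comb: 767 × 9/16 = 431.4375
  feathered-shank single-comb: 767 × 3/16 = 143.8125
  clean-shank pea-comb: 767 × 3/16 = 143.8125
  clean-shank single-comb: 767 × 1/16 = 47.9375
χ² = Σ (O − E)² / E
  feathered-shank pea-comb: (411 − 431.4375)² / 431.4375 = 0.9681
  feathered-shank single-comb: (133 − 143.8125)² / 143.8125 = 0.8129
  clean-shank pea-comb: (178 − 143.8125)² / 143.8125 = 8.1271
  clean-shank single-comb: (45 − 47.9375)² / 47.9375 = 0.1800
χ² = 0.9681 + 0.8129 + 8.1271 + 0.1800 = 10.0881 ≈ 10.088
Degrees of freedom = 4 − 1 = 3; critical value at α = 0.05 is 7.815.
Since 10.088 > 7.815, we reject the null hypothesis — the data do not fit the 9:3:3:1 ratio.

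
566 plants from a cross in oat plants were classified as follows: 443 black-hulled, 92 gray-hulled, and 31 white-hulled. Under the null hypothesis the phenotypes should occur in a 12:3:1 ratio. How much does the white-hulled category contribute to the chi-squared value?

Expected counts for N = 566 under a 12:3:1 ratio (total parts = 16):
  black-hulled: 566 × 12/16 = 424.5
  gray-hulled: 566 × 3/16 = 106.125
  white-hulled: 566 × 1/16 = 35.375
Contribution of white-hulled: (31 − 35.375)² / 35.375 = 0.5411

0.541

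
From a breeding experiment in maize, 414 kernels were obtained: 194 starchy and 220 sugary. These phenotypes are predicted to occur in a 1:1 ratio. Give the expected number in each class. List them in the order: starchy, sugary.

Expected counts for N = 414 under a 1:1 ratio (total parts = 2):
  starchy: 414 × 1/2 = 207
  sugary: 414 × 1/2 = 207

207, 207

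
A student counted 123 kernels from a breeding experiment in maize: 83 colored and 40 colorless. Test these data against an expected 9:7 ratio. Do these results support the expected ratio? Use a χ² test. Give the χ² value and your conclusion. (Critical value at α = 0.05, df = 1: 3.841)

The 9:7 ratio has 16 parts, so with N = 123 the expected counts are:
  colored: 123 × 9/16 = 69.1875
  colorless: 123 × 7/16 = 53.8125
χ² = Σ (O − E)² / E
  colored: (83 − 69.1875)² / 69.1875 = 2.7575
  colorless: (40 − 53.8125)² / 53.8125 = 3.5454
χ² = 2.7575 + 3.5454 = 6.3029 ≈ 6.303
Degrees of freedom = 2 − 1 = 1; critical value at α = 0.05 is 3.841.
Since 6.303 > 3.841, we reject the null hypothesis — the data do not fit the 9:7 ratio.

6.303; not consistent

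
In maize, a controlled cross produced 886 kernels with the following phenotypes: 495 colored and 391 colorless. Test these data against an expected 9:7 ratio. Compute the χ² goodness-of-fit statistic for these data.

0.052

Under the 9:7 hypothesis (Σ ratio = 16, N = 886):
  colored: 886 × 9/16 = 498.375
  colorless: 886 × 7/16 = 387.625
χ² = Σ (O − E)² / E
  colored: (495 − 498.375)² / 498.375 = 0.0229
  colorless: (391 − 387.625)² / 387.625 = 0.0294
χ² = 0.0229 + 0.0294 = 0.0523 ≈ 0.052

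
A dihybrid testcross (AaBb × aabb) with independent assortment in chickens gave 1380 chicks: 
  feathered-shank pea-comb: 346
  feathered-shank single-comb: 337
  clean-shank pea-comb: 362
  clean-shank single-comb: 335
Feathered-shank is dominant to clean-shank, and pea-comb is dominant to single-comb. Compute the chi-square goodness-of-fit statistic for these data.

1.316

A dihybrid testcross with independent assortment gives a 1:1:1:1 ratio.
Under the 1:1:1:1 hypothesis (Σ ratio = 4, N = 1380):
  feathered-shank pea-comb: 1380 × 1/4 = 345
  feathered-shank single-comb: 1380 × 1/4 = 345
  clean-shank pea-comb: 1380 × 1/4 = 345
  clean-shank single-comb: 1380 × 1/4 = 345
χ² = Σ (O − E)² / E
  feathered-shank pea-comb: (346 − 345)² / 345 = 0.0029
  feathered-shank single-comb: (337 − 345)² / 345 = 0.1855
  clean-shank pea-comb: (362 − 345)² / 345 = 0.8377
  clean-shank single-comb: (335 − 345)² / 345 = 0.2899
χ² = 0.0029 + 0.1855 + 0.8377 + 0.2899 = 1.316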